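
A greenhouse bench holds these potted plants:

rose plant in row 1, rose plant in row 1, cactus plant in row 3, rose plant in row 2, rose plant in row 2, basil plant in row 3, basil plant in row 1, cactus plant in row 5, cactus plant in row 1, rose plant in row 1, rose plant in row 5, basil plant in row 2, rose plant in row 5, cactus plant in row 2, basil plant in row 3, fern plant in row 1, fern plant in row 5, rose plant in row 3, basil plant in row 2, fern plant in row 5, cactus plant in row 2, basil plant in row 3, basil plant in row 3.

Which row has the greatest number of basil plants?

Counts by row (restricted to basil plants): row 3→4, row 2→2, row 1→1, row 5→0.
The maximum is 4, held uniquely by row 3.

row 3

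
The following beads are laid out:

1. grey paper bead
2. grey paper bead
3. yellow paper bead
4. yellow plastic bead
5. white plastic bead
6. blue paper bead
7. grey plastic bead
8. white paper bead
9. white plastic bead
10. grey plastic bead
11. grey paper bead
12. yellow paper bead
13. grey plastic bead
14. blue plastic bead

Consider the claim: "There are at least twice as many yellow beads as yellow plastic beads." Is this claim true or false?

yellow beads: 3.
yellow plastic beads: 1.
The claim requires 3 ≥ 2 × 1 = 2, which holds.

True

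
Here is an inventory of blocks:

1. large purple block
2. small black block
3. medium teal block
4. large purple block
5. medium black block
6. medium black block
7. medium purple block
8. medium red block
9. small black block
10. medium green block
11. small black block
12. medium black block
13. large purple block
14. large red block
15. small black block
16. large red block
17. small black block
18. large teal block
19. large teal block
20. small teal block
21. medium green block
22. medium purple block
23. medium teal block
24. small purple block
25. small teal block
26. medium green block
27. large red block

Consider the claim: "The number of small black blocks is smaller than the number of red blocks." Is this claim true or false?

There are 5 small black blocks.
There are 4 red blocks.
The claim requires 5 < 4, which does not hold.

False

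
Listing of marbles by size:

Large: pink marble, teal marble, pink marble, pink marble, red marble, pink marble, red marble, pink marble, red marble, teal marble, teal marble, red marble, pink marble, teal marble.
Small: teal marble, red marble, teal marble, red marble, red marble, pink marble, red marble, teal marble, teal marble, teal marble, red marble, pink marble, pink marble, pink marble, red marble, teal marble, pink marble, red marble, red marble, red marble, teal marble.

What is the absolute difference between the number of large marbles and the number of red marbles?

large marbles: 14. red marbles: 13.
|14 − 13| = 14 − 13 = 1.

1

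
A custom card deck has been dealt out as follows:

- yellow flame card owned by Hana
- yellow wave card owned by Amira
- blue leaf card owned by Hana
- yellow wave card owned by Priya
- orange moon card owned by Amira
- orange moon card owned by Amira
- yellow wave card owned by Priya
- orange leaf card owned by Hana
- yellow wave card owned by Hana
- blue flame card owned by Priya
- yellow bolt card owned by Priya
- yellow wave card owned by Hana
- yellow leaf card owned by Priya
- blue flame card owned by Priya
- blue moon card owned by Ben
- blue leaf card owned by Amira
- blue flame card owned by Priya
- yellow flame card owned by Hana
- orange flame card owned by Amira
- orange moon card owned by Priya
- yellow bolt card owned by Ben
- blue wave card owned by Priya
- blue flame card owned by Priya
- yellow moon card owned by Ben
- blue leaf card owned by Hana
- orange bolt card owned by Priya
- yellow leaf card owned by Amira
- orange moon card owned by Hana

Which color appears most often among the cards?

Counts by color: yellow 12, blue 9, orange 7.
The maximum is 12, held uniquely by yellow.

yellow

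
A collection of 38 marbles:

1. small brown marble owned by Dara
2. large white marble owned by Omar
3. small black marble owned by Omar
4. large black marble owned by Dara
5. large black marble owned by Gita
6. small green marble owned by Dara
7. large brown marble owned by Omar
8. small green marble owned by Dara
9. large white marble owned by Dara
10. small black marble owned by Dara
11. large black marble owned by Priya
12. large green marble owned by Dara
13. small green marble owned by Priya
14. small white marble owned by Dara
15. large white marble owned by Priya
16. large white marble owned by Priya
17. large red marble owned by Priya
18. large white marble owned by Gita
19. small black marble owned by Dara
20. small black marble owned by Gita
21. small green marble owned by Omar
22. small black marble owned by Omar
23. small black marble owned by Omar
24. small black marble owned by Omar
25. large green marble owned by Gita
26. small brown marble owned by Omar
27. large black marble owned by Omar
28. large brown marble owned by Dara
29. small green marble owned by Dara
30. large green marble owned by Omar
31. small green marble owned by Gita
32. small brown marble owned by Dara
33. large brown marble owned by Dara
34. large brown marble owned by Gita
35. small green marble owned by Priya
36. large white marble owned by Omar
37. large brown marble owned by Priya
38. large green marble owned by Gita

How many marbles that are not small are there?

Total marbles: 38; with the excluded value: 18; remaining 38 − 18 = 20.

20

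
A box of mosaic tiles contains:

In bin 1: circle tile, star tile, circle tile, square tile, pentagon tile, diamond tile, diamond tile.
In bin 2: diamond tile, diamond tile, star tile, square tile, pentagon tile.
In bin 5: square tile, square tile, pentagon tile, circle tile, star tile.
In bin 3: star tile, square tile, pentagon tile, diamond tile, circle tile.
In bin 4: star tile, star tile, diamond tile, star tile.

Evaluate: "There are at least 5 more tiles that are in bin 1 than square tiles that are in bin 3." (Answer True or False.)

True

|tiles in bin 1| = 7.
|square tiles in bin 3| = 1.
The claim requires 7 − 1 = 6 ≥ 5, which holds.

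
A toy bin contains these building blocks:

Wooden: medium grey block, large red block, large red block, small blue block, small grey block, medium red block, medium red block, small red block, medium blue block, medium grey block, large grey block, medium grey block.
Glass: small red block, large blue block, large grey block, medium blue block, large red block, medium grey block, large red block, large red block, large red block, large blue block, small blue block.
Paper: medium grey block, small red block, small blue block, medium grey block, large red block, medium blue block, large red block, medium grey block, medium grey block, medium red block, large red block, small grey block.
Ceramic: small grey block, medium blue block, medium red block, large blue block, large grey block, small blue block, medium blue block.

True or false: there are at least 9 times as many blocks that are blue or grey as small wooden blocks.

False

|blocks that are blue or grey| = 26.
|small wooden blocks| = 3.
The claim requires 26 ≥ 9 × 3 = 27, which does not hold.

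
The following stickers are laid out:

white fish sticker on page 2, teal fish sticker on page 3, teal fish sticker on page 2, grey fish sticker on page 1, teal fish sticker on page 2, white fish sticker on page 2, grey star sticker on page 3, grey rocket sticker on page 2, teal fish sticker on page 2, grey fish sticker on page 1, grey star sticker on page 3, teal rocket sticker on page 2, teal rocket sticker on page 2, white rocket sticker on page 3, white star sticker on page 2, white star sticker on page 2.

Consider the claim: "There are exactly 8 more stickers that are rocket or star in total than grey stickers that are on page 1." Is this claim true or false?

False

stickers that are rocket or star: 8.
grey stickers on page 1: 2.
The claim requires 8 − 2 (= 6) to equal 8, which does not hold.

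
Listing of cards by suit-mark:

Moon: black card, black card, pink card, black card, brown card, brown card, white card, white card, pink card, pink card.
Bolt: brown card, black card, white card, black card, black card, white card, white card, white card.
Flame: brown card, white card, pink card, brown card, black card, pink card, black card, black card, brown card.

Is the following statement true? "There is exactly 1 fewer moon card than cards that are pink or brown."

True

There are 10 moon cards.
There are 11 cards that are pink or brown.
The claim requires 11 − 10 (= 1) to equal 1, which holds.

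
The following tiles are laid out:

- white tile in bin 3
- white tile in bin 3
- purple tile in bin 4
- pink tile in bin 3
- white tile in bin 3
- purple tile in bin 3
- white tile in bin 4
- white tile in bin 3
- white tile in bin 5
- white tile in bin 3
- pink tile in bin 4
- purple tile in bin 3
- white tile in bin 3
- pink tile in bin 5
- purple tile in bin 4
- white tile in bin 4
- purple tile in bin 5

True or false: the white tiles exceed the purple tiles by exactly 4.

|white tiles| = 9.
|purple tiles| = 5.
The claim requires 9 − 5 (= 4) to equal 4, which holds.

True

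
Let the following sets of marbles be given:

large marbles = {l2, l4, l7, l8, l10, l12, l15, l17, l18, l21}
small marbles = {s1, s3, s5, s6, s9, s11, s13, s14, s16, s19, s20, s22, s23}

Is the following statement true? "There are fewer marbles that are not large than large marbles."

False

marbles that are not large: 13.
large marbles: 10.
The claim requires 13 < 10, which does not hold.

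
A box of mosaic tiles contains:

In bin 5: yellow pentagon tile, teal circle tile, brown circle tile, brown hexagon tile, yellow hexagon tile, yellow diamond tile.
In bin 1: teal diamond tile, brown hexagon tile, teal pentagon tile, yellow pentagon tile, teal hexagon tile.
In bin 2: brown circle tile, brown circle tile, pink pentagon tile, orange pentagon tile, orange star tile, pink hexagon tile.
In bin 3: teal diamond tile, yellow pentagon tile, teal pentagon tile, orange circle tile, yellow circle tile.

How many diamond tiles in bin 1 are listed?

1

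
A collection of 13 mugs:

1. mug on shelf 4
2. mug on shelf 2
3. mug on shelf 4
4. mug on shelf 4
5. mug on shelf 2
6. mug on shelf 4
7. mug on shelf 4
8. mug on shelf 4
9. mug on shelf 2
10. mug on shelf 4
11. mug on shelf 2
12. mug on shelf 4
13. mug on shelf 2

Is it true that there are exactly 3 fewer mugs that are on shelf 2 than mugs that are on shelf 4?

There are 5 mugs on shelf 2.
There are 8 mugs on shelf 4.
The claim requires 8 − 5 (= 3) to equal 3, which holds.

True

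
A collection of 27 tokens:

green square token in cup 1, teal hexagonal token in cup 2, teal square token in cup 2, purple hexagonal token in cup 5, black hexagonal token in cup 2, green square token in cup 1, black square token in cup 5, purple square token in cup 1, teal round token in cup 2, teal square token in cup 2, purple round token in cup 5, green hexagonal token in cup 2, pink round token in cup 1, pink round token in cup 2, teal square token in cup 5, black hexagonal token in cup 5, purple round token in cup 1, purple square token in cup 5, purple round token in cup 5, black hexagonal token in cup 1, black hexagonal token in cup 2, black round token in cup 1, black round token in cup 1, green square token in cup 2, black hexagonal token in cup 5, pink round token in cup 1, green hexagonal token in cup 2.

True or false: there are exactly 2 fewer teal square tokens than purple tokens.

There are 3 teal square tokens.
There are 6 purple tokens.
The claim requires 6 − 3 (= 3) to equal 2, which does not hold.

False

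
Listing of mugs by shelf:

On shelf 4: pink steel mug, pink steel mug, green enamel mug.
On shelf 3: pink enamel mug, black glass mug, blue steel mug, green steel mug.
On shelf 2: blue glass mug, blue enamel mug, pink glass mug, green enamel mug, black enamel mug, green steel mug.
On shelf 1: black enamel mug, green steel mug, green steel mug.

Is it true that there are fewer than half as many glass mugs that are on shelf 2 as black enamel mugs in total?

False

There are 2 glass mugs on shelf 2.
There are 2 black enamel mugs.
The claim requires 2 × 2 = 4 < 2, which does not hold.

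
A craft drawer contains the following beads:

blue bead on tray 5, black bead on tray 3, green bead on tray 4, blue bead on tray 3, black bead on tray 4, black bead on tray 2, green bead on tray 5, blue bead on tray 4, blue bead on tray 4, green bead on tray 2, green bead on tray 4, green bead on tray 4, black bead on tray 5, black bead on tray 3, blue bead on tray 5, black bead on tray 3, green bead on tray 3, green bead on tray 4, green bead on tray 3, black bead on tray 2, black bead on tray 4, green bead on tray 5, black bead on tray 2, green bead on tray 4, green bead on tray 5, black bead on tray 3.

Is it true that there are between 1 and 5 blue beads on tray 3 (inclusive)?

True

|blue beads on tray 3| = 1.
The claim requires 1 ≤ 1 ≤ 5, which holds.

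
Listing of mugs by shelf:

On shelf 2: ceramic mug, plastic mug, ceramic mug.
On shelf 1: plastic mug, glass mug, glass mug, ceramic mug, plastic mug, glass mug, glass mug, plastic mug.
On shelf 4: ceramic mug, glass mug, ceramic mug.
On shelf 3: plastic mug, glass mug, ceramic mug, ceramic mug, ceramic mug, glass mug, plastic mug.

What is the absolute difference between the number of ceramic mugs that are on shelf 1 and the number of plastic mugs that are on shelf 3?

1

ceramic mugs on shelf 1: 1. plastic mugs on shelf 3: 2.
|1 − 2| = 2 − 1 = 1.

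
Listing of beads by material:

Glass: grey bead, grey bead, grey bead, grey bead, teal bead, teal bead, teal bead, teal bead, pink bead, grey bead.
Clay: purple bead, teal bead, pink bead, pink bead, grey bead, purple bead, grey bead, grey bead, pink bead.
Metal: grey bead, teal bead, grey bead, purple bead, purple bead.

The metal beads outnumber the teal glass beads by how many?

metal beads: 5.
teal glass beads: 4.
5 − 4 = 1.

1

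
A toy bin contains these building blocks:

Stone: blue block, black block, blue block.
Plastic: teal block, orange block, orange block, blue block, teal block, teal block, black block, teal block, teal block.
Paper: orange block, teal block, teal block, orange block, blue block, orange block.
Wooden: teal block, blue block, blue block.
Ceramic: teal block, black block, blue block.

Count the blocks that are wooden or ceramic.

ceramic: 3; wooden: 3; together 3 + 3 = 6.

6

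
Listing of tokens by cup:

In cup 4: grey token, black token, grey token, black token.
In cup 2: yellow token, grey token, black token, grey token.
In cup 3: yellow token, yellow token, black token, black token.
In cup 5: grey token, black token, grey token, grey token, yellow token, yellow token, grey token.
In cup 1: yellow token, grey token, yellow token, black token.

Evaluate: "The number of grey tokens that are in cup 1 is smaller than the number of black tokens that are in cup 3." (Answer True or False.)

True

|grey tokens in cup 1| = 1.
|black tokens in cup 3| = 2.
The claim requires 1 < 2, which holds.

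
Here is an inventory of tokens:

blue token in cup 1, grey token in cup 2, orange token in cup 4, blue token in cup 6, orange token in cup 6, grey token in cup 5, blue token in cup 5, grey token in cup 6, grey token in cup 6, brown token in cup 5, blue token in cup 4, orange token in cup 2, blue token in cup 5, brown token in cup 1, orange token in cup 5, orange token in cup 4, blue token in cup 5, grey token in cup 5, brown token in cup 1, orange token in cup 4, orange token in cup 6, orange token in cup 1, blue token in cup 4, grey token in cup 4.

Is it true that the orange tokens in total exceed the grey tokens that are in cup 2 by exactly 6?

False

|orange tokens| = 8.
|grey tokens in cup 2| = 1.
The claim requires 8 − 1 (= 7) to equal 6, which does not hold.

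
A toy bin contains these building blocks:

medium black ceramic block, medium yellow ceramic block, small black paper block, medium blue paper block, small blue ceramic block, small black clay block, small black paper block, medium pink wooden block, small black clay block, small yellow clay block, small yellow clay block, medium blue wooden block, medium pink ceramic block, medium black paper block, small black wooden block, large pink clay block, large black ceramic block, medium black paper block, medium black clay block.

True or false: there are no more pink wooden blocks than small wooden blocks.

There is 1 pink wooden block.
There is 1 small wooden block.
The claim requires 1 ≤ 1, which holds.

True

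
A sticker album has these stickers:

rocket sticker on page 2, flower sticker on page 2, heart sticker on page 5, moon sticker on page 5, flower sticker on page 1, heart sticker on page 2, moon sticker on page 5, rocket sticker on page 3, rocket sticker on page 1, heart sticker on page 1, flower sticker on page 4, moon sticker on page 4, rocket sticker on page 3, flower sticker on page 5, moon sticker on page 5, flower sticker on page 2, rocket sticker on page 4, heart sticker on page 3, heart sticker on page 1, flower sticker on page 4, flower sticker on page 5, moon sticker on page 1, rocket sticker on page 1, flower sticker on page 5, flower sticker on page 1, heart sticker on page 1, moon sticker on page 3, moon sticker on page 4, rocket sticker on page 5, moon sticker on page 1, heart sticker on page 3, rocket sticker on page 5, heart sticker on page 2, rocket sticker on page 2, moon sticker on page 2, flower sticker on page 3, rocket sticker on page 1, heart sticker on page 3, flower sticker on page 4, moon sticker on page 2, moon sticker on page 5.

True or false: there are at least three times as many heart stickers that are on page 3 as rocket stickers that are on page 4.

heart stickers on page 3: 3.
rocket stickers on page 4: 1.
The claim requires 3 ≥ 3 × 1 = 3, which holds.

True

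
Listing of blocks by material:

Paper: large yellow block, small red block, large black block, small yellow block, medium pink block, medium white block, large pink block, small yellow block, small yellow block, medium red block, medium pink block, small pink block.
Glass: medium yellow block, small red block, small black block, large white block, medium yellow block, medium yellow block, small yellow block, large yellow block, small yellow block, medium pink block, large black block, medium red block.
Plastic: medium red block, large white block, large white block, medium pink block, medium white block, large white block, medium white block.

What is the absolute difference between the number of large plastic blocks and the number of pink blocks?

3

large plastic blocks: 3. pink blocks: 6.
|3 − 6| = 6 − 3 = 3.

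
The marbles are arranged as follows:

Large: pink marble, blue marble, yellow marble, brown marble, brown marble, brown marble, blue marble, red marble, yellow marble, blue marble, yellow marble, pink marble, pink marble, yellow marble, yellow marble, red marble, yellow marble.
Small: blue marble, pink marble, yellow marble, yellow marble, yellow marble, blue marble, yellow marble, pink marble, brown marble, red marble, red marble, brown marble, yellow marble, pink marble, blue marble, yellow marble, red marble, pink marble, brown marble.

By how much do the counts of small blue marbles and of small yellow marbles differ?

small blue marbles: 3. small yellow marbles: 6.
|3 − 6| = 6 − 3 = 3.

3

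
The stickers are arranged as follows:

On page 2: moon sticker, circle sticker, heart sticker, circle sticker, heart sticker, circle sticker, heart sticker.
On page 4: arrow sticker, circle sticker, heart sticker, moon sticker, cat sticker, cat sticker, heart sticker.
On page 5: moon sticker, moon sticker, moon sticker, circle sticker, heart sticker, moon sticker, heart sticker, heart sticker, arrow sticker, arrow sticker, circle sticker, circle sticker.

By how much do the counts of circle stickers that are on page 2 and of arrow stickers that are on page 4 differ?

2

circle stickers on page 2: 3. arrow stickers on page 4: 1.
|3 − 1| = 3 − 1 = 2.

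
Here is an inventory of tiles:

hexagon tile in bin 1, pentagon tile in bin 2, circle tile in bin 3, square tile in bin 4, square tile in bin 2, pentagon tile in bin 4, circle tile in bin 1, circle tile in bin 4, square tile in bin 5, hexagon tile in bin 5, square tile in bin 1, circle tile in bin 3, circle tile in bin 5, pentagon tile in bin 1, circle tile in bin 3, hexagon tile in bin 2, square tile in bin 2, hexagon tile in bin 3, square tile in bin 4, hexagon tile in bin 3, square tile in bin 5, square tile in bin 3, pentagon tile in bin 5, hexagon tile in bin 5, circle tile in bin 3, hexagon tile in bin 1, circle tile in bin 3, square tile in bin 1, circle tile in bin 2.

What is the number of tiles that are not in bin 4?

25

Total tiles: 29; with the excluded value: 4; remaining 29 − 4 = 25.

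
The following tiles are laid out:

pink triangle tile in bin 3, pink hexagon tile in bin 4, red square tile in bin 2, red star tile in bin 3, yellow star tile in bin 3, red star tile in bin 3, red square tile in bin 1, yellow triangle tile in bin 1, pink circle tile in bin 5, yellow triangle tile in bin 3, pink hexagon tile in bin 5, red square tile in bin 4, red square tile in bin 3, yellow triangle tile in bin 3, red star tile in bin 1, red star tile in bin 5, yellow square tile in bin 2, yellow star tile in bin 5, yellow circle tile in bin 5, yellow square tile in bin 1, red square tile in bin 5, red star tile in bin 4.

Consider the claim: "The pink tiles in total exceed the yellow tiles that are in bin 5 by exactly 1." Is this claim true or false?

|pink tiles| = 4.
|yellow tiles in bin 5| = 2.
The claim requires 4 − 2 (= 2) to equal 1, which does not hold.

False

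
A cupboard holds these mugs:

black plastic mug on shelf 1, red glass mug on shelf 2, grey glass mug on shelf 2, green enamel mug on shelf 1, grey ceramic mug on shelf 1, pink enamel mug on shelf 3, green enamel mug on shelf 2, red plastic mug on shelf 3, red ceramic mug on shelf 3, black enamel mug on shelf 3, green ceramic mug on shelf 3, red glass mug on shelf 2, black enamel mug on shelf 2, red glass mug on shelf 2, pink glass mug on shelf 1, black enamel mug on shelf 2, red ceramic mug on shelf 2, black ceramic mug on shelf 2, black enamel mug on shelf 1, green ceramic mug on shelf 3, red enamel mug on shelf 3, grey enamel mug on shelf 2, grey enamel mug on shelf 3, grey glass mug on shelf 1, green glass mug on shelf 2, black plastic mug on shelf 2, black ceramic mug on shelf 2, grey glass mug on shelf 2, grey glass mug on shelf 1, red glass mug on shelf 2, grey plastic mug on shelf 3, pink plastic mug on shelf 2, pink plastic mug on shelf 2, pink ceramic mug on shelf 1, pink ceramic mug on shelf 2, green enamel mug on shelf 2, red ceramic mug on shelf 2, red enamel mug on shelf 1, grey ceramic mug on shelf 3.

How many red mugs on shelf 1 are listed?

1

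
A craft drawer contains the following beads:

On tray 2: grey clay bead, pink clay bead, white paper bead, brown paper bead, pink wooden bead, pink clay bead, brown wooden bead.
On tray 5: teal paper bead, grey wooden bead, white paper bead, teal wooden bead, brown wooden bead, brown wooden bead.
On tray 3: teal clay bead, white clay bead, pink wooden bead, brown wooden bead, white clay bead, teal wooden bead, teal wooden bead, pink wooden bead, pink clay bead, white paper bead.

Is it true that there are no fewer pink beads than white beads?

|pink beads| = 6.
|white beads| = 5.
The claim requires 6 ≥ 5, which holds.

True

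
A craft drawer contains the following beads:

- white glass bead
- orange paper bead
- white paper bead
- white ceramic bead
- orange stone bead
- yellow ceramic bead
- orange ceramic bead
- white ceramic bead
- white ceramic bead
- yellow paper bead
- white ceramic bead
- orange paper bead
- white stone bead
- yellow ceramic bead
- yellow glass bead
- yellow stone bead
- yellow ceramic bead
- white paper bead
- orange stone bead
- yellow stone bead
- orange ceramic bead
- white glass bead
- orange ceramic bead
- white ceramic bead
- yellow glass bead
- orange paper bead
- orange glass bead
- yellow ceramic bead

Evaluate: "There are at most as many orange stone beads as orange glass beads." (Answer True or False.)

False

|orange stone beads| = 2.
|orange glass beads| = 1.
The claim requires 2 ≤ 1, which does not hold.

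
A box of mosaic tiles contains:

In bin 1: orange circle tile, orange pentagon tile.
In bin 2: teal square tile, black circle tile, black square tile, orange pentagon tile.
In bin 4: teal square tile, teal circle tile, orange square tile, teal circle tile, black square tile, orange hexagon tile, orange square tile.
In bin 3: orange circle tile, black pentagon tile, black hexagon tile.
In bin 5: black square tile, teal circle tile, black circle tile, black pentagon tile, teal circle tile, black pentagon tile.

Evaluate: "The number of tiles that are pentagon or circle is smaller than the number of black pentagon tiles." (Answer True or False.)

False

tiles that are pentagon or circle: 13.
black pentagon tiles: 3.
The claim requires 13 < 3, which does not hold.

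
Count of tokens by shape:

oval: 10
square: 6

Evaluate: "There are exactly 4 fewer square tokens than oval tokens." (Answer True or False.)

True

|square tokens| = 6.
|oval tokens| = 10.
The claim requires 10 − 6 (= 4) to equal 4, which holds.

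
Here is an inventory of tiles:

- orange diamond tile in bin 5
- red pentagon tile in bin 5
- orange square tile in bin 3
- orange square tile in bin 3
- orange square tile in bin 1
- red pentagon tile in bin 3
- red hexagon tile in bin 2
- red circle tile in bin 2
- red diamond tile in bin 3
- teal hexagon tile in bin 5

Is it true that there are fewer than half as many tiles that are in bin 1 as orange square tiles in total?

tiles in bin 1: 1.
orange square tiles: 3.
The claim requires 2 × 1 = 2 < 3, which holds.

True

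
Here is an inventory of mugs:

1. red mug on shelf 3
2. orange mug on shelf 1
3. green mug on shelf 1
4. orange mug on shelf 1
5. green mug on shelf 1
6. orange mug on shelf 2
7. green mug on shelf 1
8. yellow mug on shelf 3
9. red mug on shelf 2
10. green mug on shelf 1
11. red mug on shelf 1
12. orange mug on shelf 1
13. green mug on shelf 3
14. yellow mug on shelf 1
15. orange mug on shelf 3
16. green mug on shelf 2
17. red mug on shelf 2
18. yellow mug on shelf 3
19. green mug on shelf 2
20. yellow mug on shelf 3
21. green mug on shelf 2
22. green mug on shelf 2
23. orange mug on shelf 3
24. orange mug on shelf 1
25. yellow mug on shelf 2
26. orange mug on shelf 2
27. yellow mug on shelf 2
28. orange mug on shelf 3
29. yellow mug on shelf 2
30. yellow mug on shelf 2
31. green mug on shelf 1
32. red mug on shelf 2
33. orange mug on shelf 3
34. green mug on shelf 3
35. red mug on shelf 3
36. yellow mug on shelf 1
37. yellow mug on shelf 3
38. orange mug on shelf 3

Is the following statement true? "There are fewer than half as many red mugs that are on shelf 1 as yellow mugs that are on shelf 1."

red mugs on shelf 1: 1.
yellow mugs on shelf 1: 2.
The claim requires 2 × 1 = 2 < 2, which does not hold.

False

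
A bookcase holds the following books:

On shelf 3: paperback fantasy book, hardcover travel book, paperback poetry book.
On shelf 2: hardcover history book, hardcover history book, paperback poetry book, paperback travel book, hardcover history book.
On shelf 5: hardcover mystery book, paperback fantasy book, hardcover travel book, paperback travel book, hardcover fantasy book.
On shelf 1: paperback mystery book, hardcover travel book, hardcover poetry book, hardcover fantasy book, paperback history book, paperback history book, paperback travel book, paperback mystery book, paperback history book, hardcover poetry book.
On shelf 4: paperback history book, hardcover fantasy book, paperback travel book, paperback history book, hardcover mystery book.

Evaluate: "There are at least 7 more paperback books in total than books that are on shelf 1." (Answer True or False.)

False

|paperback books| = 15.
|books on shelf 1| = 10.
The claim requires 15 − 10 = 5 ≥ 7, which does not hold.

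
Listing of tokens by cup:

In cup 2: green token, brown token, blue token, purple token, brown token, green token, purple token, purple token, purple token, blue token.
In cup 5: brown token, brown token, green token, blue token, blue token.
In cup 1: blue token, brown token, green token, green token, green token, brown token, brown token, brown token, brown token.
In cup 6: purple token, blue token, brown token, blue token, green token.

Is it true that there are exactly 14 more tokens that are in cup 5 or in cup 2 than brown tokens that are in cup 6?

|tokens in cup 5 or in cup 2| = 15.
|brown tokens in cup 6| = 1.
The claim requires 15 − 1 (= 14) to equal 14, which holds.

True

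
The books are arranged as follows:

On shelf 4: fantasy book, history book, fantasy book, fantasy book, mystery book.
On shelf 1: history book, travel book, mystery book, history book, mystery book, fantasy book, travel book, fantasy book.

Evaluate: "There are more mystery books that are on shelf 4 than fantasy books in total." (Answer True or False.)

False

mystery books on shelf 4: 1.
fantasy books: 5.
The claim requires 1 > 5, which does not hold.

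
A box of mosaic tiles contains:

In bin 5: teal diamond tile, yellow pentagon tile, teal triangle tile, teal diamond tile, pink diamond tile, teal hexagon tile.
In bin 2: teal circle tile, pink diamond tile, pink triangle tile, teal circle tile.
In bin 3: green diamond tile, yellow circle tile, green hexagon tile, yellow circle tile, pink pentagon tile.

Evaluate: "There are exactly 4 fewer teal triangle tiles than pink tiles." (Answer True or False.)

There is 1 teal triangle tile.
There are 4 pink tiles.
The claim requires 4 − 1 (= 3) to equal 4, which does not hold.

False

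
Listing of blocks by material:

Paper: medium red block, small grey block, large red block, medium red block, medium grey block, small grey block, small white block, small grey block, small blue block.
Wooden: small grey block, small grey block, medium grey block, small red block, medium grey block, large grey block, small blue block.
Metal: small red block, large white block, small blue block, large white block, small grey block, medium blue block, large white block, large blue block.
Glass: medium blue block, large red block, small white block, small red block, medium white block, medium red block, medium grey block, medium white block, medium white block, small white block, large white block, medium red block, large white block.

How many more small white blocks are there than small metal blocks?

0

small white blocks: 3.
small metal blocks: 3.
3 − 3 = 0.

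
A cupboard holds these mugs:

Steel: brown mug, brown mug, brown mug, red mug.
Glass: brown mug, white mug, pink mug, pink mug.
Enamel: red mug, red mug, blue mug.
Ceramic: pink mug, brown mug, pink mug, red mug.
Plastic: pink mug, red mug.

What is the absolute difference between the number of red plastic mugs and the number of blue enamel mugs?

0

red plastic mugs: 1. blue enamel mugs: 1.
|1 − 1| = 1 − 1 = 0.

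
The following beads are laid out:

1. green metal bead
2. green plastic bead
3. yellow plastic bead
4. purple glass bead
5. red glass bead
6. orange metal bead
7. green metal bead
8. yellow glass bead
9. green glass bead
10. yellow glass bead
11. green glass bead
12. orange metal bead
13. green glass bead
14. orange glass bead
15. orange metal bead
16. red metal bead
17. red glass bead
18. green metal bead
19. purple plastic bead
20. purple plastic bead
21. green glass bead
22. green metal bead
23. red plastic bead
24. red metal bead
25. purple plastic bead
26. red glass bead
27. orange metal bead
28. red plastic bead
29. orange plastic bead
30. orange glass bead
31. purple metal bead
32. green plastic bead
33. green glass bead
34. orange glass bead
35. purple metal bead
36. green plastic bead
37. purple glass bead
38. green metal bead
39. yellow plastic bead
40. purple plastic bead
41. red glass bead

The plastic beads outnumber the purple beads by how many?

plastic beads: 12.
purple beads: 8.
12 − 8 = 4.

4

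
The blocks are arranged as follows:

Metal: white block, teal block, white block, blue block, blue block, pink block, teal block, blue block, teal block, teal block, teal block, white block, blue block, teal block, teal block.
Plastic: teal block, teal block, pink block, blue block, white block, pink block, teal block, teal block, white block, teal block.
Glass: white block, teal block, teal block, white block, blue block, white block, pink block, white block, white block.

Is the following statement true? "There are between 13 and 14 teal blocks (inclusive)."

|teal blocks| = 14.
The claim requires 13 ≤ 14 ≤ 14, which holds.

True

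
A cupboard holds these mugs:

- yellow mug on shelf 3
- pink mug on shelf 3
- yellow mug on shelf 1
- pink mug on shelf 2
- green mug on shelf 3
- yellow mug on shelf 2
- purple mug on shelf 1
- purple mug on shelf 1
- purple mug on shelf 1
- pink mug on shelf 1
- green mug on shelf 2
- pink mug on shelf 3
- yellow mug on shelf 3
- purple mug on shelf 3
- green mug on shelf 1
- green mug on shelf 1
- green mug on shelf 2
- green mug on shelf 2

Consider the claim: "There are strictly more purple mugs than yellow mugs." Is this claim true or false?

There are 4 purple mugs.
There are 4 yellow mugs.
The claim requires 4 > 4, which does not hold.

False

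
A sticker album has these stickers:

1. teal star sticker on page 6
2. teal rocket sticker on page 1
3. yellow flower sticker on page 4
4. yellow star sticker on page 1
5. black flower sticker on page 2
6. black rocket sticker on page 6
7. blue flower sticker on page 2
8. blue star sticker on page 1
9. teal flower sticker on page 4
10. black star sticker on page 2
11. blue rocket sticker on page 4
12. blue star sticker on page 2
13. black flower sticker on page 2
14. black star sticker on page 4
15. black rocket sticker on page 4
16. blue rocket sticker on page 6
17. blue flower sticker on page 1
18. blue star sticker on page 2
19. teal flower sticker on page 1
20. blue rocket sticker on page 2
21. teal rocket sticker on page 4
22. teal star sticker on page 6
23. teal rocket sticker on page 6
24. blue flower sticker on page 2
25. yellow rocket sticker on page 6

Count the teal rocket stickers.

3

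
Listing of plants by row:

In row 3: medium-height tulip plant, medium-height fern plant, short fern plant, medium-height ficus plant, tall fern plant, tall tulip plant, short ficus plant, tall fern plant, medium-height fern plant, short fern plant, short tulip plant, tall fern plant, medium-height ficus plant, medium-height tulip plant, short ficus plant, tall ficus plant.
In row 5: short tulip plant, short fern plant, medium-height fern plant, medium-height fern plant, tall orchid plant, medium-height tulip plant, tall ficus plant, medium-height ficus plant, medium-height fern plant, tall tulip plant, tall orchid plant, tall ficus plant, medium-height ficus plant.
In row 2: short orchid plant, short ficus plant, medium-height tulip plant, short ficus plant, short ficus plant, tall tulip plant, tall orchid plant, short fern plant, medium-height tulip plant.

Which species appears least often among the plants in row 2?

Counts by species (restricted to plants in row 2): tulip 3, ficus 3, orchid 2, fern 1.
The minimum is 1, held uniquely by fern.

fern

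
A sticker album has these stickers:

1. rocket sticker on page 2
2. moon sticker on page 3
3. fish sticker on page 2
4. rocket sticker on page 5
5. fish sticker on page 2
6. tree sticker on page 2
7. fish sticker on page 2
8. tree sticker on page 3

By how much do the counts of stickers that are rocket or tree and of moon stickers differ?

stickers that are rocket or tree: 4. moon stickers: 1.
|4 − 1| = 4 − 1 = 3.

3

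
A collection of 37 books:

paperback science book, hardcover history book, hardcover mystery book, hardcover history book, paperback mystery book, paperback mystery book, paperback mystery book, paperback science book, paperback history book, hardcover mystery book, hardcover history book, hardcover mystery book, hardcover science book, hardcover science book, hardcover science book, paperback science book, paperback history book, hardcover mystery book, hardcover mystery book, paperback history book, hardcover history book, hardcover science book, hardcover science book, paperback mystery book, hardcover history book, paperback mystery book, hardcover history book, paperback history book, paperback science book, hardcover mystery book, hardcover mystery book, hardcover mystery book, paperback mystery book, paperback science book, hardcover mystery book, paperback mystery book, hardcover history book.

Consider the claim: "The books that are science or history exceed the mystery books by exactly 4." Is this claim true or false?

books that are science or history: 21.
mystery books: 16.
The claim requires 21 − 16 (= 5) to equal 4, which does not hold.

False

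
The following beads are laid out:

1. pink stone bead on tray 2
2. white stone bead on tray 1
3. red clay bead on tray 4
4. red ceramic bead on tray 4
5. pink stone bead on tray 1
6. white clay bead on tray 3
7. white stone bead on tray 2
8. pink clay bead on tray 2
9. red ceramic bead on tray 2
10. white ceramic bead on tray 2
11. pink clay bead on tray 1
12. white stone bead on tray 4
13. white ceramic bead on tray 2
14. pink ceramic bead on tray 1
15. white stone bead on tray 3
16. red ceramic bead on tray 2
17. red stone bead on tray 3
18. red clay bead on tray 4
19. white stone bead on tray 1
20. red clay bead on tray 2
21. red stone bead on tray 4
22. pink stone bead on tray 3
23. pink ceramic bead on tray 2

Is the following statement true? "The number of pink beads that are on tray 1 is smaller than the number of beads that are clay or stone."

pink beads on tray 1: 3.
beads that are clay or stone: 16.
The claim requires 3 < 16, which holds.

True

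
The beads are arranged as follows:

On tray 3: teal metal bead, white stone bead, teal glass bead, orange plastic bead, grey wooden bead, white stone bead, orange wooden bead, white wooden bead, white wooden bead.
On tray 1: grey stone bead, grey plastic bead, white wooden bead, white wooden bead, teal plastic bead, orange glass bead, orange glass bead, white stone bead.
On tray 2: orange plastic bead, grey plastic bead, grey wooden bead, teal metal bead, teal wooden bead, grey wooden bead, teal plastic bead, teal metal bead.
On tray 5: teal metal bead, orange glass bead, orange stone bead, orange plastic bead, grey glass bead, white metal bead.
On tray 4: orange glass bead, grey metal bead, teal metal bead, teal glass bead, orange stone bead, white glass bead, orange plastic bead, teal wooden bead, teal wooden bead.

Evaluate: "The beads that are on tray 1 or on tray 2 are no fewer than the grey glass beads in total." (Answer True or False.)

|beads on tray 1 or on tray 2| = 16.
|grey glass beads| = 1.
The claim requires 16 ≥ 1, which holds.

True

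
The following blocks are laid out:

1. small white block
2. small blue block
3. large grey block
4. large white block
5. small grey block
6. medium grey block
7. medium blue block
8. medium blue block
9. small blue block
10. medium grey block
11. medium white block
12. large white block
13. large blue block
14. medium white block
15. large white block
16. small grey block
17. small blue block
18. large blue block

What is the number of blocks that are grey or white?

grey: 5; white: 6; together 5 + 6 = 11.

11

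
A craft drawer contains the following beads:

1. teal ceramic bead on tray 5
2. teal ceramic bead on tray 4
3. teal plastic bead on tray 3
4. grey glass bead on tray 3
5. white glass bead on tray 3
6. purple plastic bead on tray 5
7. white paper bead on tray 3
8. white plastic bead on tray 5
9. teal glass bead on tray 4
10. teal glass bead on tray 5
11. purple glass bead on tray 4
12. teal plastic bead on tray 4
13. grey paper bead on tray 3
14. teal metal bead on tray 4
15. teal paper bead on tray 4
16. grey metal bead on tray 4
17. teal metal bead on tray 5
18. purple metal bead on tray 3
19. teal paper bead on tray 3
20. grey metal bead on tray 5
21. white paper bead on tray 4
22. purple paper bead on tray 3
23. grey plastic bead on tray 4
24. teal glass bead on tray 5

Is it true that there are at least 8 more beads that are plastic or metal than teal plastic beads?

True

There are 10 beads that are plastic or metal.
There are 2 teal plastic beads.
The claim requires 10 − 2 = 8 ≥ 8, which holds.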